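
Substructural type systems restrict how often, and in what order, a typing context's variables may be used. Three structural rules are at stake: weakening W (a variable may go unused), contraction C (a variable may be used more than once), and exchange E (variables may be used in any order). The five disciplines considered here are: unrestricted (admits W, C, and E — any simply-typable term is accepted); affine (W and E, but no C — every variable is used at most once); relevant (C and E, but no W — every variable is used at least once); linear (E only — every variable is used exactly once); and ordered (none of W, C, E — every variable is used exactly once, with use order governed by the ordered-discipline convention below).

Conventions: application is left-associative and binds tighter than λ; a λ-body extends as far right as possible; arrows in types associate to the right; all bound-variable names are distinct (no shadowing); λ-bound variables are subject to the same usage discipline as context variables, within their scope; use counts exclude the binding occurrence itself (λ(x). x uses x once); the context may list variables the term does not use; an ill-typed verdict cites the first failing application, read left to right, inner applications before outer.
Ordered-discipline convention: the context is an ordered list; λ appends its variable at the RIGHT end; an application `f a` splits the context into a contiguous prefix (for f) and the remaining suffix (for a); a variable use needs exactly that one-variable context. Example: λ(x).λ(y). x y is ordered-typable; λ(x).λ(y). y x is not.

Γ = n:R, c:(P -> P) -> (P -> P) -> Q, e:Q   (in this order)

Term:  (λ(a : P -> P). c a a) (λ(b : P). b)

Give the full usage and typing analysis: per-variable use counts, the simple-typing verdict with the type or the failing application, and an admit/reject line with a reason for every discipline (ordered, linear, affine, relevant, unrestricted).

variable uses: n: 0×; c: 1×; e: 0×; a [bound]: 2×; b [bound]: 1×
use order (left to right): c, a, a, b
typing: well-typed — term : Q
ordered ✗ (needs contraction — a ×2; n, e never used (weakening))
linear ✗ (needs contraction — a ×2; n, e never used (weakening))
affine ✗ (needs contraction — a ×2)
relevant ✗ (n, e never used (weakening))
unrestricted ✓ (simply typable at Q; W, C, E all held)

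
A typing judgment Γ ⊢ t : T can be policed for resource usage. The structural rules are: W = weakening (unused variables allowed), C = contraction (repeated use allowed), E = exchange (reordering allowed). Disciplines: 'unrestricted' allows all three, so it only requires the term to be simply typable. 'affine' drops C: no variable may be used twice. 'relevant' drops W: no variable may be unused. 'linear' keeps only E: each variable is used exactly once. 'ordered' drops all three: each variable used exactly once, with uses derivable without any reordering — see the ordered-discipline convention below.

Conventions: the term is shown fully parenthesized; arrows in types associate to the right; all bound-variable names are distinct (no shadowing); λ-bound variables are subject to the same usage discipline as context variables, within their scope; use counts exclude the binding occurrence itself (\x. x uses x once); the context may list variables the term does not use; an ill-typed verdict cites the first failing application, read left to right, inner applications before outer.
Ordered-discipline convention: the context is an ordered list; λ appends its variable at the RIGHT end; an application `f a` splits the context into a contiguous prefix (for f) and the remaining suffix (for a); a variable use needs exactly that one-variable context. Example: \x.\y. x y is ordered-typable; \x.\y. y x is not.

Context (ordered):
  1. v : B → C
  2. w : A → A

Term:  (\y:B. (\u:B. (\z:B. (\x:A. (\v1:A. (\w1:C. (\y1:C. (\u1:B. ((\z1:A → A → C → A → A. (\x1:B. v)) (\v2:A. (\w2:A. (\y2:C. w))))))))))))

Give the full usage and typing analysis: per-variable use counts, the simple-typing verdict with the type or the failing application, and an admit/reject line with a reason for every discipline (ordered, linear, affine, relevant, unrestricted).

use counts: v ×1; w ×1; y (bound) ×0; u (bound) ×0; z (bound) ×0; x (bound) ×0; v1 (bound) ×0; w1 (bound) ×0; y1 (bound) ×0; u1 (bound) ×0; z1 (bound) ×0; x1 (bound) ×0; v2 (bound) ×0; w2 (bound) ×0; y2 (bound) ×0
uses in reading order: v, w
typing: well-typed at B → B → B → A → A → C → C → B → B → B → C
ordered: ✗ — unused: y, u, z, x, v1, w1, y1, u1, z1, x1, v2, w2, y2 — weakening required
linear: ✗ — unused: y, u, z, x, v1, w1, y1, u1, z1, x1, v2, w2, y2 — weakening required
affine: ✓ — no duplicate uses among v, w, y, u, z, x, v1, w1, y1, u1, z1, x1, v2, w2, y2
relevant: ✗ — unused: y, u, z, x, v1, w1, y1, u1, z1, x1, v2, w2, y2 — weakening required
unrestricted: ✓ — type-checks (B → B → B → A → A → C → C → B → B → B → C) and nothing is barred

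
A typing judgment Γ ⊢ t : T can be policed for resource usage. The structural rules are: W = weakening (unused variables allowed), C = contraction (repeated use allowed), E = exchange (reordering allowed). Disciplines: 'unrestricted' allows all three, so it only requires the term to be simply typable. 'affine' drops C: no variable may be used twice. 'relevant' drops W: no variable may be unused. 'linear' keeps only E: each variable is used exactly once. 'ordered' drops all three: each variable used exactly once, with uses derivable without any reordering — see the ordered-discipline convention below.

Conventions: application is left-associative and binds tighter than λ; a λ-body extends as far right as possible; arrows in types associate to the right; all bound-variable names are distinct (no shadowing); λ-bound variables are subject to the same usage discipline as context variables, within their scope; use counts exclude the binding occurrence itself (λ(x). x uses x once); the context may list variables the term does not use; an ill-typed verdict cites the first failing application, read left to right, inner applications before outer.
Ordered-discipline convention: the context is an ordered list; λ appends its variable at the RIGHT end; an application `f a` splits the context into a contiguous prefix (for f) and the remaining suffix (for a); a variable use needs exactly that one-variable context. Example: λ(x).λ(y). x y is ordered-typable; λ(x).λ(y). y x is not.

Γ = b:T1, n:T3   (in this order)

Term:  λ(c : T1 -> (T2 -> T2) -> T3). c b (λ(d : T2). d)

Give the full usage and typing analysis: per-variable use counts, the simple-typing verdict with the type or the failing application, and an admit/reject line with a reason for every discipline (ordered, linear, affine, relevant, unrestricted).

use counts: b: 1; n: 0; c [bound]: 1; d [bound]: 1
use order (left to right): c, b, d
typing: the term checks, with type (T1 -> (T2 -> T2) -> T3) -> T3
ordered ✗ (unused: n — weakening required)
linear ✗ (unused: n — weakening required)
affine ✓ (b, n, c, d: no repeats, contraction unneeded)
relevant ✗ (unused: n — weakening required)
unrestricted ✓ (simply typable at (T1 -> (T2 -> T2) -> T3) -> T3; W, C, E all held)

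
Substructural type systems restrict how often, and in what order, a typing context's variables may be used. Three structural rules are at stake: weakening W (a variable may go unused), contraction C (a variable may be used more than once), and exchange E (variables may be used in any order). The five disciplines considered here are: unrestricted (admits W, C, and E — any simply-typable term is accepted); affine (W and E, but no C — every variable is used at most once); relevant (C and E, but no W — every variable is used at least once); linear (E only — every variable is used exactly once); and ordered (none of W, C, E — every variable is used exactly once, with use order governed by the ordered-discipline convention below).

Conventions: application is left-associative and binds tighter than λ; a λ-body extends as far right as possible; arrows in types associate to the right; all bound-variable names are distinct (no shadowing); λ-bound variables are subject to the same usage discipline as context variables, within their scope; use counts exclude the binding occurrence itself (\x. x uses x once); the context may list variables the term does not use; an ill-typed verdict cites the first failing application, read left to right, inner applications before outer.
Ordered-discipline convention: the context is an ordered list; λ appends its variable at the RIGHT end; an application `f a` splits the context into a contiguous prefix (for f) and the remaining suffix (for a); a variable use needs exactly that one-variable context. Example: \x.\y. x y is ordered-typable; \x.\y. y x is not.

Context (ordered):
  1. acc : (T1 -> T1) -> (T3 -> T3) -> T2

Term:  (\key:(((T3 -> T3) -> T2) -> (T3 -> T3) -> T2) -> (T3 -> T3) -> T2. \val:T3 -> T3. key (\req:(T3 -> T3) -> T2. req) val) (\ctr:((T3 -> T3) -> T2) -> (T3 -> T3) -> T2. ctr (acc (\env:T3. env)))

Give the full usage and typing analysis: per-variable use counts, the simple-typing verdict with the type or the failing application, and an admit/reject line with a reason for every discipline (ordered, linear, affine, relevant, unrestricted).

variable uses: acc=1; key (λ-bound)=1; val (λ-bound)=1; req (λ-bound)=1; ctr (λ-bound)=1; env (λ-bound)=1
uses in reading order: key, req, val, ctr, acc, env
typing: ill-typed: an argument T3 -> T3 mismatches the expected T1 -> T1
ordered: ✗, a type mismatch blocks all five
linear: ✗, the type mismatch rejects it
affine: ✗, not simply typable
relevant: ✗, fails simple typing
unrestricted: ✗, a type mismatch blocks all five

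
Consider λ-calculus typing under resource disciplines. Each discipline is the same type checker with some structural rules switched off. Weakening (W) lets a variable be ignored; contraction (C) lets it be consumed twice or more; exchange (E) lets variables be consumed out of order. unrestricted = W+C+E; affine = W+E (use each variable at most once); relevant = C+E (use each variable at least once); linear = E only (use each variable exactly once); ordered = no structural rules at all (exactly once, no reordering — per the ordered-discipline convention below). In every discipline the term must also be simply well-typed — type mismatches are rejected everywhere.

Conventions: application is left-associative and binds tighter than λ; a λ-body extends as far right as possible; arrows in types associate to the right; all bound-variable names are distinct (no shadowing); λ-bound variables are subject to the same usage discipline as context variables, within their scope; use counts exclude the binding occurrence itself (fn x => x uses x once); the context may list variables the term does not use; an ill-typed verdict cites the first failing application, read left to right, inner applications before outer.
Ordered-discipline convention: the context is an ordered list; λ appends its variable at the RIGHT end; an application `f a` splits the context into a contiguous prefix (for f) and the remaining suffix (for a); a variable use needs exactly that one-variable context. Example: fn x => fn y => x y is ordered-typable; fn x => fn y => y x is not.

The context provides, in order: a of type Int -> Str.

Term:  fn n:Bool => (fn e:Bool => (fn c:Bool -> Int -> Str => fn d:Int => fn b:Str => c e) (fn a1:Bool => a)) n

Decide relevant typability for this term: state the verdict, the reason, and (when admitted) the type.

no — d, b, a1 never used (weakening)
use counts: a=1, n [bound]=1, e [bound]=1, c [bound]=1, d [bound]=0, b [bound]=0, a1 [bound]=0
uses in reading order: c, e, a, n
typing: well-typed — term : Bool -> Int -> Str -> Int -> Str
summary: ordered ✗; linear ✗; affine ✓; relevant ✗; unrestricted ✓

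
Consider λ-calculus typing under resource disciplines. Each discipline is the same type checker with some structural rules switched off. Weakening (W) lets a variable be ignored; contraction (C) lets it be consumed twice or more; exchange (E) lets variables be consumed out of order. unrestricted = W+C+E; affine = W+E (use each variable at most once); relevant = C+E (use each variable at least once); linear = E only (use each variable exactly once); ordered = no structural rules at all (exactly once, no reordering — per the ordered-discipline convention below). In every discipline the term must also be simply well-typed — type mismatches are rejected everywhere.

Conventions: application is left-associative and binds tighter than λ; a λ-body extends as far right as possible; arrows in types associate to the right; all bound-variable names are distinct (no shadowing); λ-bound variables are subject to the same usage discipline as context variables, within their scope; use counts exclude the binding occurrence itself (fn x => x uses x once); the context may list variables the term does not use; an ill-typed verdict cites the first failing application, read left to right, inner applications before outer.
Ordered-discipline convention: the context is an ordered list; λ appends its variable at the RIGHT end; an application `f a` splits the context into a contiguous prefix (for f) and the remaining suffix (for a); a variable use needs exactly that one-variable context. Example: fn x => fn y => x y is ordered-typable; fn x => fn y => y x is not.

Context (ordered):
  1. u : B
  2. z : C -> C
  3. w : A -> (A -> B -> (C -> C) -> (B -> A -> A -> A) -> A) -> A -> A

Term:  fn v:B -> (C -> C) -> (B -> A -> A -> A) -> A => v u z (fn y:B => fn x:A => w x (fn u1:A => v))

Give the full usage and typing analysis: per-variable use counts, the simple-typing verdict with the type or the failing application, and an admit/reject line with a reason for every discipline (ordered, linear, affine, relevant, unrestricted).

usage: u ×1, z ×1, w ×1, v [bound] ×2, y [bound] ×0, x [bound] ×1, u1 [bound] ×0
uses in reading order: v, u, z, w, x, v
typing: the term checks, with type (B -> (C -> C) -> (B -> A -> A -> A) -> A) -> A
ordered: ✗, v ×2 used more than once (contraction); unused: y, u1 — weakening required
linear: ✗, v ×2 used more than once (contraction); unused: y, u1 — weakening required
affine: ✗, v ×2 used more than once (contraction)
relevant: ✗, unused: y, u1 — weakening required
unrestricted: ✓, well-typed at (B -> (C -> C) -> (B -> A -> A -> A) -> A) -> A; no restrictions here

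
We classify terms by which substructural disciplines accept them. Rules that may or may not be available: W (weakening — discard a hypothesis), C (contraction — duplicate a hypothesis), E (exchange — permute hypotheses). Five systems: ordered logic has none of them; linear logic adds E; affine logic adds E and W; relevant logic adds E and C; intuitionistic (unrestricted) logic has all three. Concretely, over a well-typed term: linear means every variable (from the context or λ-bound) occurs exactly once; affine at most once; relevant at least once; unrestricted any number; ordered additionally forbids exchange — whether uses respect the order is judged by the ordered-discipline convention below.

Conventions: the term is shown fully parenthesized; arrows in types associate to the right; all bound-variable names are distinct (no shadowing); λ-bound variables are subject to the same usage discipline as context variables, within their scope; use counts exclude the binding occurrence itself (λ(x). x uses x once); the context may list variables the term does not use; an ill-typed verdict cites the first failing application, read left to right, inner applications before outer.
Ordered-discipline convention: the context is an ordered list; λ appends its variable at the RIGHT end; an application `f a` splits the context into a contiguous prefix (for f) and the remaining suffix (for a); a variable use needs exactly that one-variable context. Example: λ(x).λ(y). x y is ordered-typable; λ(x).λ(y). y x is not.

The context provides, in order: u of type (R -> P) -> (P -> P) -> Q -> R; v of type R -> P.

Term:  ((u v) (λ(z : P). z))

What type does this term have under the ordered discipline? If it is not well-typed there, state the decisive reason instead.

term : Q -> R
counts: u: 1×, v: 1×, z (bound): 1×
uses in reading order: u, v, z
typing: well-typed at Q -> R
per-discipline verdicts: ordered ✓; linear ✓; affine ✓; relevant ✓; unrestricted ✓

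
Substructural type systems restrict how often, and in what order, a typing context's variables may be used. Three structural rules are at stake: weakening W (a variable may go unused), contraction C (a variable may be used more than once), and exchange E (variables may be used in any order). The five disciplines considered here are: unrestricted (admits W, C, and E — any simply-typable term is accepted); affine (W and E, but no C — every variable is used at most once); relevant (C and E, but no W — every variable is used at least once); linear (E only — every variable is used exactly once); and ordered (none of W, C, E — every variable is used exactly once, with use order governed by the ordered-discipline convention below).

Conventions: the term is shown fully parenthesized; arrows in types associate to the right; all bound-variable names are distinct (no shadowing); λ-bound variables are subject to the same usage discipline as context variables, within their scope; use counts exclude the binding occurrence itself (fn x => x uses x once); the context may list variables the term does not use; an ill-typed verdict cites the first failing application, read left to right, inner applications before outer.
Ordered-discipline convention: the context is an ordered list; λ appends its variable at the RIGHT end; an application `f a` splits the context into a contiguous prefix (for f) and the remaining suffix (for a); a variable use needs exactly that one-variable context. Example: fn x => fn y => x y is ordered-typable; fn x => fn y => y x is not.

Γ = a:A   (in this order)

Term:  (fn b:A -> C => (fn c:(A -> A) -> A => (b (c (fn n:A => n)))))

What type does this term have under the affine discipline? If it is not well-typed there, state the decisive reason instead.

term : (A -> C) -> ((A -> A) -> A) -> C
usage: a=0; b (bound)=1; c (bound)=1; n (bound)=1
left-to-right use order: b, c, n
typing: the term checks, with type (A -> C) -> ((A -> A) -> A) -> C
all disciplines: ordered ✗, linear ✗, affine ✓, relevant ✗, unrestricted ✓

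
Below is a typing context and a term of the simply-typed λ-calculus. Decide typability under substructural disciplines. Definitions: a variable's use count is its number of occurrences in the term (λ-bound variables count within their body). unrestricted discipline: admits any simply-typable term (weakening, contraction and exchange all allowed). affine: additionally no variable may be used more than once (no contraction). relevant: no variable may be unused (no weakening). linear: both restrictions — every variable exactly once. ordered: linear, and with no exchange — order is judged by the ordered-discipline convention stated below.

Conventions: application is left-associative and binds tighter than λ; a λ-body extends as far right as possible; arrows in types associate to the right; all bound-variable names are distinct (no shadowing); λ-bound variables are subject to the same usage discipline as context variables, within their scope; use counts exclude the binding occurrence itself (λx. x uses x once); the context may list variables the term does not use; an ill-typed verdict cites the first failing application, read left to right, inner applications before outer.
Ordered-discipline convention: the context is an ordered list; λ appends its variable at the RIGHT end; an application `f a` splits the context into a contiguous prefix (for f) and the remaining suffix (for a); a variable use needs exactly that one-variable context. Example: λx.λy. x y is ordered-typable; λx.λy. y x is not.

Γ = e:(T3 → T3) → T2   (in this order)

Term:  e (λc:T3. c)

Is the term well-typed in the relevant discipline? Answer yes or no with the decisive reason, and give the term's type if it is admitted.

yes — at least one use each (e, c); term : T2
usage: e: 1×, c (λ-bound): 1×
use order (left to right): e, c
typing: ✓ — T2
summary: ordered ✓; linear ✓; affine ✓; relevant ✓; unrestricted ✓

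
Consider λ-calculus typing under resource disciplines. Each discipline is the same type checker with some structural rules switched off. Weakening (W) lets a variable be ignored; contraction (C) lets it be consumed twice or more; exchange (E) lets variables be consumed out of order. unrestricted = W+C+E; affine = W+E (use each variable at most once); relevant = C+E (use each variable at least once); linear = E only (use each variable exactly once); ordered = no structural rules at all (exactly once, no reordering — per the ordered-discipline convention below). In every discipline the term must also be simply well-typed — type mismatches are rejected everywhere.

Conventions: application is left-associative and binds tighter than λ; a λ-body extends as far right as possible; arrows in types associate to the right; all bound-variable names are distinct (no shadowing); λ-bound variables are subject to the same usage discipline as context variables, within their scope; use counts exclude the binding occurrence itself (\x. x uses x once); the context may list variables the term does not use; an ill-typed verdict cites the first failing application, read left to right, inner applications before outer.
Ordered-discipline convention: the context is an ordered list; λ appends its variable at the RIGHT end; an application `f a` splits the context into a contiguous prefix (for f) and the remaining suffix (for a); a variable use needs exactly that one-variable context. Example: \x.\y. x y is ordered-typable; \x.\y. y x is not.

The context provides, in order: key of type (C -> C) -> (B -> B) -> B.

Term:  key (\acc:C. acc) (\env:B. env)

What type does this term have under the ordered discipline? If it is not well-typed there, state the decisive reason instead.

term : B
use counts: key ×1, acc [bound] ×1, env [bound] ×1
left-to-right use order: key, acc, env
typing: the term checks, with type B
all disciplines: ordered ✓ · linear ✓ · affine ✓ · relevant ✓ · unrestricted ✓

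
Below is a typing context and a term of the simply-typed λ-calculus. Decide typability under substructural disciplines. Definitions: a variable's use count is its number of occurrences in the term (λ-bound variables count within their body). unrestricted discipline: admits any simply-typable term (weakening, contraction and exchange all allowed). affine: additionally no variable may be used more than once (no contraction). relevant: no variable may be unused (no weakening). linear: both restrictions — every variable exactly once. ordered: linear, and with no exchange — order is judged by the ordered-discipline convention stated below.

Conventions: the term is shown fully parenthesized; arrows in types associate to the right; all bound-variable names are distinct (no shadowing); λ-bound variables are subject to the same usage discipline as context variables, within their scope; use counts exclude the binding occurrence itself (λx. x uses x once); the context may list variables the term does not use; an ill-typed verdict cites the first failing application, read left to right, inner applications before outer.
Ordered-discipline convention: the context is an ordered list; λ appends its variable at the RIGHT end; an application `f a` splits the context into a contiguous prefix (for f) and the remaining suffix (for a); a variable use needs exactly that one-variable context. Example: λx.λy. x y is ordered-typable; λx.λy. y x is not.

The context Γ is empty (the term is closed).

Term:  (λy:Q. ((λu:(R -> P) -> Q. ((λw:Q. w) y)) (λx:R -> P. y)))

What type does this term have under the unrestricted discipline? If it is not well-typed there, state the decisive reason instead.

term : Q -> Q
counts: y [bound] ×2; u [bound] ×0; w [bound] ×1; x [bound] ×0
left-to-right use order: w, y, y
typing: well-typed — term : Q -> Q
all disciplines: ordered ✗; linear ✗; affine ✗; relevant ✗; unrestricted ✓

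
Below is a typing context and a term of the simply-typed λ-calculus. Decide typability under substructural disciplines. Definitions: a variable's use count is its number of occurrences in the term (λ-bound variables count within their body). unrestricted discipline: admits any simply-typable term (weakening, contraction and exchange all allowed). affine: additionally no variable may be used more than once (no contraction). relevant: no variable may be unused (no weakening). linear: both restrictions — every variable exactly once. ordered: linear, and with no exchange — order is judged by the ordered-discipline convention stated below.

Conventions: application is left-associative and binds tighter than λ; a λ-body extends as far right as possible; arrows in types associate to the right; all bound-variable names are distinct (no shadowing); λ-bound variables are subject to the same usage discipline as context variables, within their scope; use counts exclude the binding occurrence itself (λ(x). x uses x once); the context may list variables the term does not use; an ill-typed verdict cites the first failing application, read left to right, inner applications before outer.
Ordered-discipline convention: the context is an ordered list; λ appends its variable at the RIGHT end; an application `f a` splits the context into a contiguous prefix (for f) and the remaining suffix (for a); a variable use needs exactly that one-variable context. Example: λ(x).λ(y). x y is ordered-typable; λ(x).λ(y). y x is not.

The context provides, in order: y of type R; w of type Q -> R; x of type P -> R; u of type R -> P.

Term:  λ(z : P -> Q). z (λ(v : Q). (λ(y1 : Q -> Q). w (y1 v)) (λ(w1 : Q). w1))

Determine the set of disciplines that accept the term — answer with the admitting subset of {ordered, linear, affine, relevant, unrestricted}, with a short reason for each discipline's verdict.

admitting disciplines: none
usage: y ×0; w ×1; x ×0; u ×0; z (λ-bound) ×1; v (λ-bound) ×1; y1 (λ-bound) ×1; w1 (λ-bound) ×1
left-to-right use order: z, w, y1, v, w1
typing: ill-typed: an argument Q -> R mismatches the expected P
ordered ✗ (not simply typable)
linear ✗ (fails simple typing)
affine ✗ (a type mismatch blocks all five)
relevant ✗ (the type mismatch rejects it)
unrestricted ✗ (not simply typable)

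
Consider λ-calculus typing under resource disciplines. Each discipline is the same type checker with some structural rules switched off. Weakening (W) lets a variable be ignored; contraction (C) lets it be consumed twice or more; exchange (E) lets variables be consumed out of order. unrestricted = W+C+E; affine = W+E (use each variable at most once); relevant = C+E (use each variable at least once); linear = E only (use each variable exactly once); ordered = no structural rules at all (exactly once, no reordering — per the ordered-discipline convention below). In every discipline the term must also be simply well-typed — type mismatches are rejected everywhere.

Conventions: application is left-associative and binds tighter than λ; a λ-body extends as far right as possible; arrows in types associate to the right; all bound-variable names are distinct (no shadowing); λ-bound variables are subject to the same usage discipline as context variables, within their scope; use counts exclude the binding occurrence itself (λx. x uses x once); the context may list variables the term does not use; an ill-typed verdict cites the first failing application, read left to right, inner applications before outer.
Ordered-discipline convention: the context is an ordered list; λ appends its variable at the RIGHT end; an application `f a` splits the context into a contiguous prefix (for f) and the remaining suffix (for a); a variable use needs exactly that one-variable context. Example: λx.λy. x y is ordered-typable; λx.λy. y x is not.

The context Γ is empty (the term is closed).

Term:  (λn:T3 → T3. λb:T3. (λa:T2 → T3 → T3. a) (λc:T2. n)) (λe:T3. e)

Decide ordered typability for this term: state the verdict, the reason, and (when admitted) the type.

no — b, c left unused
variable uses: n [bound] ×1; b [bound] ×0; a [bound] ×1; c [bound] ×0; e [bound] ×1
order of uses: a, n, e
typing: well-typed at T3 → T2 → T3 → T3
summary: ordered ✗ · linear ✗ · affine ✓ · relevant ✗ · unrestricted ✓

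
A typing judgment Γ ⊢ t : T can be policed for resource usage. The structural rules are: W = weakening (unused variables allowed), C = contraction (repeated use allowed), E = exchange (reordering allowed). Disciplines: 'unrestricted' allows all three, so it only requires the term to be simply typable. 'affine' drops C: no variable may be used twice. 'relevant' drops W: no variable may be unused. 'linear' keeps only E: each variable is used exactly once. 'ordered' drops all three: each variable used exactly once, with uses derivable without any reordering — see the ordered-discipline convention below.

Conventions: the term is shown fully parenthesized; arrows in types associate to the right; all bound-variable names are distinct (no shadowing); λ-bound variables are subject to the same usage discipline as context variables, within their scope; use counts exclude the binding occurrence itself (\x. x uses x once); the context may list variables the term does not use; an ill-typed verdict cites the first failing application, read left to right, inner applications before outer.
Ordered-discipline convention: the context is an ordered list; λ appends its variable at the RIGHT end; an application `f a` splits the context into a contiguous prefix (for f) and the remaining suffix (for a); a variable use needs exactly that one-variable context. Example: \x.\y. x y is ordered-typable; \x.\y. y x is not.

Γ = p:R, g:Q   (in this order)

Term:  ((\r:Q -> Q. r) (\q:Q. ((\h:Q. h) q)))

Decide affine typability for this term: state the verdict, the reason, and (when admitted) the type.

yes — p, g, r, q, h: no repeats, contraction unneeded; term : Q -> Q
counts: p=0, g=0, r (bound)=1, q (bound)=1, h (bound)=1
left-to-right use order: r, h, q
typing: ✓ — Q -> Q
across the five disciplines: ordered ✗ | linear ✗ | affine ✓ | relevant ✗ | unrestricted ✓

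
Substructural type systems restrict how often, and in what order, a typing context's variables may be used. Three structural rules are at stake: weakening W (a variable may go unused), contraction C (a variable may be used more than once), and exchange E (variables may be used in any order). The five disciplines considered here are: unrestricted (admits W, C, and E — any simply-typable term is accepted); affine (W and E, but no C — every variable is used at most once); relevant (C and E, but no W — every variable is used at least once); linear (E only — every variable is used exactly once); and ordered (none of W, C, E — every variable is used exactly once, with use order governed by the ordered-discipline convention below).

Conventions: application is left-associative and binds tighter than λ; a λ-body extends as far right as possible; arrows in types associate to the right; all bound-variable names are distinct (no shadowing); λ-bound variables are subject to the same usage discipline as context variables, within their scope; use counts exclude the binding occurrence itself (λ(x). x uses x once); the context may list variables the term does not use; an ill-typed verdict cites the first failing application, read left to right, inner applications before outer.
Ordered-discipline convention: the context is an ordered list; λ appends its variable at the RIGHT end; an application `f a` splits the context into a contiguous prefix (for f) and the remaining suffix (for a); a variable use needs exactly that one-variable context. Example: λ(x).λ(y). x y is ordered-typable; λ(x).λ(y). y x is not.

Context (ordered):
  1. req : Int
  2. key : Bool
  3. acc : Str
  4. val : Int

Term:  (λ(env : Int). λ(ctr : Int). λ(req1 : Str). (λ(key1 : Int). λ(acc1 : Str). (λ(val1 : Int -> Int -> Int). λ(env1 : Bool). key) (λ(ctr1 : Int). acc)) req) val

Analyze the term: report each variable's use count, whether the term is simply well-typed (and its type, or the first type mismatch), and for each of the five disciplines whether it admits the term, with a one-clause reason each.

usage: req ×1, key ×1, acc ×1, val ×1, env (bound) ×0, ctr (bound) ×0, req1 (bound) ×0, key1 (bound) ×0, acc1 (bound) ×0, val1 (bound) ×0, env1 (bound) ×0, ctr1 (bound) ×0
use order (left to right): key, acc, req, val
typing: ill-typed: a function awaiting Int -> Int -> Int gets Int -> Str
ordered ✗ (fails simple typing)
linear ✗ (a type mismatch blocks all five)
affine ✗ (the type mismatch rejects it)
relevant ✗ (not simply typable)
unrestricted ✗ (fails simple typing)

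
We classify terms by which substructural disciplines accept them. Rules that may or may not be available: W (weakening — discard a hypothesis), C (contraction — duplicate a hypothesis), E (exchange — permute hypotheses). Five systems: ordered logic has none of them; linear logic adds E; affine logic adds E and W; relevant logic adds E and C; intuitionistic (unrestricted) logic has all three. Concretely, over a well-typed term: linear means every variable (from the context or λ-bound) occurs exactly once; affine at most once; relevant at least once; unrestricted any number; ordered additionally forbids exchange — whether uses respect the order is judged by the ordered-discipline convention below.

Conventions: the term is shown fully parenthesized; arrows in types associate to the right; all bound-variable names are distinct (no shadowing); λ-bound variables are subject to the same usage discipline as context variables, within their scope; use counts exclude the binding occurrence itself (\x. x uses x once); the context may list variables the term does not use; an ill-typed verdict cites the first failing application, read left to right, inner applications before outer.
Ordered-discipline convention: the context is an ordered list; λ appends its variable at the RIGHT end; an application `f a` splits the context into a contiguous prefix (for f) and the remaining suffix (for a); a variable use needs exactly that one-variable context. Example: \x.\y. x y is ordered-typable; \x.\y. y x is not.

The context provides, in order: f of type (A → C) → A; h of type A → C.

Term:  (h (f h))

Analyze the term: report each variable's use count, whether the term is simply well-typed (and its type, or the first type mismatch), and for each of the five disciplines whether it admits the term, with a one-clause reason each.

variable uses: f=1, h=2
use order (left to right): h, f, h
typing: the term checks, with type C
ordered: ✗ — repeated use of h ×2
linear: ✗ — repeated use of h ×2
affine: ✗ — repeated use of h ×2
relevant: ✓ — at least one use each (f, h)
unrestricted: ✓ — type-checks (C) and nothing is barred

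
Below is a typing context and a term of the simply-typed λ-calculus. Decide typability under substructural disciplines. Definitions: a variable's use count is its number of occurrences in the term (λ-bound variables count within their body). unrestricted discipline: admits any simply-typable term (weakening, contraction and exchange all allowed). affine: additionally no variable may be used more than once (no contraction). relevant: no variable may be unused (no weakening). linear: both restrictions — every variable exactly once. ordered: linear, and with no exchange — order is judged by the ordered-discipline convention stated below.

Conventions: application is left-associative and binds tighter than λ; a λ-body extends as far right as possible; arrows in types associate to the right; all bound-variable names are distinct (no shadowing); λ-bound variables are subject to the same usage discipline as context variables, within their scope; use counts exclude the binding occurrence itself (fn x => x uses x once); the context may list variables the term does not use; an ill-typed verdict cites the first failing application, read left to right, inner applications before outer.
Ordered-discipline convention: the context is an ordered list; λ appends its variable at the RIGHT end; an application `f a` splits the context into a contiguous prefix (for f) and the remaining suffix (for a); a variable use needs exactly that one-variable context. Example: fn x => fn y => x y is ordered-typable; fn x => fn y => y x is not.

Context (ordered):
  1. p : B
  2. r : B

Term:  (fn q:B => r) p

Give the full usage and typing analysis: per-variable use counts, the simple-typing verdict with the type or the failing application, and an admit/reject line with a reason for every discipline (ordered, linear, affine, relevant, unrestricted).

usage: p: 1×; r: 1×; q [bound]: 0×
uses in reading order: r, p
typing: well-typed — term : B
ordered ✗ (needs weakening: q unused)
linear ✗ (needs weakening: q unused)
affine ✓ (p, r, q: no repeats, contraction unneeded)
relevant ✗ (needs weakening: q unused)
unrestricted ✓ (simply typable at B; W, C, E all held)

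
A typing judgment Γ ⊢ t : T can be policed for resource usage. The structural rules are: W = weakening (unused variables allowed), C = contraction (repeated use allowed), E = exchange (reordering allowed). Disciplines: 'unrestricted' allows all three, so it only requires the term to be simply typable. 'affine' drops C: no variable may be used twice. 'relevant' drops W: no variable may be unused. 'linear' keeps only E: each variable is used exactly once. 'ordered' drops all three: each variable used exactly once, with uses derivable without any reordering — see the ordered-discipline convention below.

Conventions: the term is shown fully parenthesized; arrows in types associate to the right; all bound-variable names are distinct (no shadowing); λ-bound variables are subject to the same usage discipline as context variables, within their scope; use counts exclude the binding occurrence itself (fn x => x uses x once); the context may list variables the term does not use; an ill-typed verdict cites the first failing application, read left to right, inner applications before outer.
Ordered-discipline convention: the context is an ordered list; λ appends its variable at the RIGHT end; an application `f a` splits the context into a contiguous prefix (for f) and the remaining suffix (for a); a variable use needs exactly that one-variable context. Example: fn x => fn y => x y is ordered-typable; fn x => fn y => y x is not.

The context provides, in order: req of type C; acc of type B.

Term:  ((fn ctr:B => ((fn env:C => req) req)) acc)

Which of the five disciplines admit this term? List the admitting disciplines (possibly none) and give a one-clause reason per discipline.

admitted by: unrestricted
counts: req ×2, acc ×1, ctr (λ-bound) ×0, env (λ-bound) ×0
use order (left to right): req, req, acc
typing: the term checks, with type C
ordered: ✗, req ×2 used more than once (contraction); needs weakening: ctr, env unused
linear: ✗, req ×2 used more than once (contraction); needs weakening: ctr, env unused
affine: ✗, req ×2 used more than once (contraction)
relevant: ✗, needs weakening: ctr, env unused
unrestricted: ✓, type-checks (C) and nothing is barred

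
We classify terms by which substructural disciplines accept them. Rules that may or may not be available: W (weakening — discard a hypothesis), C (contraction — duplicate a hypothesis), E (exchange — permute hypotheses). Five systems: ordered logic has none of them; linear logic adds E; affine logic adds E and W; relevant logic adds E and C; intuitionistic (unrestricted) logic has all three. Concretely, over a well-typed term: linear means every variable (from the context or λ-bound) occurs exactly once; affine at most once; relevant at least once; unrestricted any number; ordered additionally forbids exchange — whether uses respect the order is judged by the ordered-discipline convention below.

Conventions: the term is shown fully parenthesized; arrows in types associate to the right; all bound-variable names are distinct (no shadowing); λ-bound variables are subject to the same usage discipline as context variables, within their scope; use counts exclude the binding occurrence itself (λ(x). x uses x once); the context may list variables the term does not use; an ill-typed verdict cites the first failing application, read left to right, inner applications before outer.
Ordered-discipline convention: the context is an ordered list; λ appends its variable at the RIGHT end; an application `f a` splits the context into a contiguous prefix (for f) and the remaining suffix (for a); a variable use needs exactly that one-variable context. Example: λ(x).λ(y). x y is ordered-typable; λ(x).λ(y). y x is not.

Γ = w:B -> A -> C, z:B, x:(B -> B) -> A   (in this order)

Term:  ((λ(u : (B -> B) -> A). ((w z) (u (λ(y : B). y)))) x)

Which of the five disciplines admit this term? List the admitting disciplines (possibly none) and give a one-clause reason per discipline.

admitted by: ordered, linear, affine, relevant, unrestricted
usage: w ×1, z ×1, x ×1, u (λ-bound) ×1, y (λ-bound) ×1
order of uses: w, z, u, y, x
typing: ✓ — C
ordered: ✓ — w, z, x, u, y once each; derivable with no W/C/E
linear: ✓ — w, z, x, u, y: one use apiece
affine: ✓ — no duplicate uses among w, z, x, u, y
relevant: ✓ — every one of w, z, x, u, y appears
unrestricted: ✓ — well-typed at C; no restrictions here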